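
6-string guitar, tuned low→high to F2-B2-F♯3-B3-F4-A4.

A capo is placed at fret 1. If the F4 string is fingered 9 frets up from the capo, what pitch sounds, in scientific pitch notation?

The capo raises the open F4 by 1 semitone to F♯4; fretting 9 more gives F4 + 1 + 9 = F4 + 10 semitones = D♯5.

D♯5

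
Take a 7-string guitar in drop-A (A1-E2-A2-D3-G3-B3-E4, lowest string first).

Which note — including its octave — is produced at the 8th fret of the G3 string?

D♯4

The open G3 string plus 8 semitones: G–G#–A–A#–B–C–C#–D–D#.
The walk passes from B into C once, so the octave number goes from 3 to 4.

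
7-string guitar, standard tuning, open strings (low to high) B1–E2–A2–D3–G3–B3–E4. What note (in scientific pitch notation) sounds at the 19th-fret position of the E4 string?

B5

E4 is MIDI 64. Adding 19 gives 83, which is B5.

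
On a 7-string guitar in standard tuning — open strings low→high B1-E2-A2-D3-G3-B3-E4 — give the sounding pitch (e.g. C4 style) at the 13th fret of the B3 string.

Each fret is one semitone, so B3 + 13 = C5.

C5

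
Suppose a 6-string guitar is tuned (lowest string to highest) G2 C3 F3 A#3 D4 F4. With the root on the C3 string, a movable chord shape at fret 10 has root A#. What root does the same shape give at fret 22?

A#

Moving from fret 10 to fret 22 shifts the root by 12 semitones.
A# up 12 semitones is A#.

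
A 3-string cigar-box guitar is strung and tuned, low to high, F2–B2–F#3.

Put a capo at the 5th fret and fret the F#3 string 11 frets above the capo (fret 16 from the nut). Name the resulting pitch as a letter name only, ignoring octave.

A#

The capo raises the open F#3 by 5 semitones to B3; fretting 11 more gives F#3 + 5 + 11 = F#3 + 16 semitones, landing on A#.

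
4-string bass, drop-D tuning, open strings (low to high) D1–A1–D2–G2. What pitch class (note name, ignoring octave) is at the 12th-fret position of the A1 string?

A1 is MIDI 33. Adding 12 gives 45; 45 mod 12 = 9, i.e. A.

A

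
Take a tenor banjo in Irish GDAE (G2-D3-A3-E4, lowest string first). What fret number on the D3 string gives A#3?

A#3 is 8 semitones above the open D3 (D–D#–E–F–F#–G–G#–A–A#), so it sits at fret 8.

8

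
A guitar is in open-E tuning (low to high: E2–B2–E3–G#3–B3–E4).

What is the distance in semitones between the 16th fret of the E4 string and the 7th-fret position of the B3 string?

14 semitones

E4 at fret 16 → G#5 (MIDI 80); B3 at fret 7 → F#4 (MIDI 66).
80 − 66 = 14, so the two pitches are 14 semitones apart, with G#5 the higher.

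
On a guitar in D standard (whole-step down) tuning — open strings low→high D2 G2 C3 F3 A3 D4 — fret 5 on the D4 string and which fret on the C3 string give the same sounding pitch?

19

D4 at fret 5 is D4 + 5 semitones = G4.
The open C3 string is 14 semitones below the open D4, so the same pitch on the C3 string lies at fret 5 + 14 = 19.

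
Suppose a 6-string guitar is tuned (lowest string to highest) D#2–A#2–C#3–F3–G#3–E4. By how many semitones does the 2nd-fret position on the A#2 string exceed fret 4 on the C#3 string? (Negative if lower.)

-5 semitones

A#2 at fret 2 → C3 (MIDI 48); C#3 at fret 4 → F3 (MIDI 53).
48 − 53 = -5, so the two pitches are 5 semitones apart.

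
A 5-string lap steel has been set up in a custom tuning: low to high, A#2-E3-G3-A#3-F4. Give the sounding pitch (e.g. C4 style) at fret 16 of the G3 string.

B4

G3 is MIDI 55. Adding 16 gives 71, which is B4.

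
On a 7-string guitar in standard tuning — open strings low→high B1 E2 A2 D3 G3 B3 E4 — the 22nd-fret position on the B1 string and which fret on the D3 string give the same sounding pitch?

7

B1 at fret 22 is B1 + 22 semitones = A3.
The open D3 string is 15 semitones above the open B1, so the same pitch on the D3 string lies at fret 22 − 15 = 7.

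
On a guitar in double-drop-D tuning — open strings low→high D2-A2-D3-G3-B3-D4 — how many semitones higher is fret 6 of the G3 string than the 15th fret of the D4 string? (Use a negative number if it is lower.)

-16 semitones

G3 at fret 6 → C♯4 (MIDI 61); D4 at fret 15 → F5 (MIDI 77).
61 − 77 = -16, so the two pitches are 16 semitones apart.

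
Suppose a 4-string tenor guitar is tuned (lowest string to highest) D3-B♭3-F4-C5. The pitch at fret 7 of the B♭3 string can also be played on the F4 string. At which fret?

0

B♭3 at fret 7 is B♭3 + 7 semitones = F4.
The open F4 string is 7 semitones above the open B♭3, so the same pitch on the F4 string lies at fret 7 − 7 = 0.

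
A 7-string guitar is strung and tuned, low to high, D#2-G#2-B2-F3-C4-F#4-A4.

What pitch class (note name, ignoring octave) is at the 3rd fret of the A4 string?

A4 is MIDI 69. Adding 3 gives 72; 72 mod 12 = 0, i.e. C.

C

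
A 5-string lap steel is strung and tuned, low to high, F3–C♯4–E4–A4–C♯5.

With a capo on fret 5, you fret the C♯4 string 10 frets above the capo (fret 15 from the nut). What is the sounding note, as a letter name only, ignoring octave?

The capo raises the open C♯4 by 5 semitones to F♯4; fretting 10 more gives C♯4 + 5 + 10 = C♯4 + 15 semitones, landing on E.

E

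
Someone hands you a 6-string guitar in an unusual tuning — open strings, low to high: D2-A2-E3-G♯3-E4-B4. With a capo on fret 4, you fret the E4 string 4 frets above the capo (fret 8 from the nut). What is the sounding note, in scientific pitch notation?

The capo raises the open E4 by 4 semitones to G♯4; fretting 4 more gives E4 + 4 + 4 = E4 + 8 semitones = C5.

C5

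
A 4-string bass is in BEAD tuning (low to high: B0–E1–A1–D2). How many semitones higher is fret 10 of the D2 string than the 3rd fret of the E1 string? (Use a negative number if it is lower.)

17 semitones

D2 at fret 10 → C3 (MIDI 48); E1 at fret 3 → G1 (MIDI 31).
48 − 31 = 17, so the two pitches are 17 semitones apart.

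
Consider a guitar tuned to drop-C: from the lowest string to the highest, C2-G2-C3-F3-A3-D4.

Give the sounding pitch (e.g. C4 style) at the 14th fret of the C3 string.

D4

The open C3 string plus 14 semitones: C–C#–D–D#–…–C–C#–D.
The walk passes from B into C once, so the octave number goes from 3 to 4.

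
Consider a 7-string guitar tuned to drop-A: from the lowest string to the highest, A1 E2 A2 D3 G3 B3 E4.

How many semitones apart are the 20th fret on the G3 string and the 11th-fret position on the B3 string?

5 semitones

G3 at fret 20 → D#5 (MIDI 75); B3 at fret 11 → A#4 (MIDI 70).
75 − 70 = 5, so the two pitches are 5 semitones apart, with D#5 the higher.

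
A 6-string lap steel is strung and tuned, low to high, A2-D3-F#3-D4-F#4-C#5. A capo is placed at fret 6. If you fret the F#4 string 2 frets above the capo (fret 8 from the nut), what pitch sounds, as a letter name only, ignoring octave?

D

The capo raises the open F#4 by 6 semitones to C5; fretting 2 more gives F#4 + 6 + 2 = F#4 + 8 semitones, landing on D.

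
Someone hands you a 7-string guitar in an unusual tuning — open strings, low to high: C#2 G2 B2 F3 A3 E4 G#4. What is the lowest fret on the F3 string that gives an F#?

From F3, count semitones up the chromatic scale until reaching F#: F–F# — 1 step.

1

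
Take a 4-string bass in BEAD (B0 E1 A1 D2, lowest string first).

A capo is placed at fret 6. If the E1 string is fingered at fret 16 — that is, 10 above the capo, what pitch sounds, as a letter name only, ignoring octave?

G♯

The capo raises the open E1 by 6 semitones to A♯1; fretting 10 more gives E1 + 6 + 10 = E1 + 16 semitones, landing on G♯.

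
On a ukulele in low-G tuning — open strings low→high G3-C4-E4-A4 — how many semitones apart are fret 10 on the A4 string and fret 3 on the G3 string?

A4 at fret 10 → G5 (MIDI 79); G3 at fret 3 → A♯3 (MIDI 58).
79 − 58 = 21, so the two pitches are 21 semitones apart, with G5 the higher.

21 semitones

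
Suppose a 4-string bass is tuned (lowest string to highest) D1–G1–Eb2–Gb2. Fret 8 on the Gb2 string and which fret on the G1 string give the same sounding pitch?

19

Fret 8 on Gb2 is MIDI 42 + 8 = 50 (D3). On the G1 string (open MIDI 31), that pitch is 50 − 31 = fret 19.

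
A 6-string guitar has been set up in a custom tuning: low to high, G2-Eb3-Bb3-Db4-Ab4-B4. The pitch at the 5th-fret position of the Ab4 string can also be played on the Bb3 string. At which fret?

Fret 5 on Ab4 is MIDI 68 + 5 = 73 (Db5). On the Bb3 string (open MIDI 58), that pitch is 73 − 58 = fret 15.

15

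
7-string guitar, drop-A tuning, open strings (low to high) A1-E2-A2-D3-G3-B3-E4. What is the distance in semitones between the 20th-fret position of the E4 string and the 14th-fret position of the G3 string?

15 semitones

E4 at fret 20 → C6 (MIDI 84); G3 at fret 14 → A4 (MIDI 69).
84 − 69 = 15, so the two pitches are 15 semitones apart, with C6 the higher.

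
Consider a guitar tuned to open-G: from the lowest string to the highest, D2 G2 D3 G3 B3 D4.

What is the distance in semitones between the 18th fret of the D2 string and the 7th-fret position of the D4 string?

13 semitones

D2 at fret 18 → G#3 (MIDI 56); D4 at fret 7 → A4 (MIDI 69).
56 − 69 = -13, so the two pitches are 13 semitones apart, with A4 the higher.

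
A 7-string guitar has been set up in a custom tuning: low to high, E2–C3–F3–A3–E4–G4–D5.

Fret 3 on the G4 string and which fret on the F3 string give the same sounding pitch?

Fret 3 on G4 is MIDI 67 + 3 = 70 (Bb4). On the F3 string (open MIDI 53), that pitch is 70 − 53 = fret 17.

17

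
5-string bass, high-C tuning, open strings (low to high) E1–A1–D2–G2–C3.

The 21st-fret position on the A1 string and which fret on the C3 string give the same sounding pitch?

Fret 21 on A1 is MIDI 33 + 21 = 54 (F♯3). On the C3 string (open MIDI 48), that pitch is 54 − 48 = fret 6.

6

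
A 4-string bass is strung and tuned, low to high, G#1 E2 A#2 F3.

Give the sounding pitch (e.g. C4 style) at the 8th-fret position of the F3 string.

C#4

The open F3 string plus 8 semitones: F–F#–G–G#–A–A#–B–C–C#.
The walk passes from B into C once, so the octave number goes from 3 to 4.
(Equivalently spelled Db4.)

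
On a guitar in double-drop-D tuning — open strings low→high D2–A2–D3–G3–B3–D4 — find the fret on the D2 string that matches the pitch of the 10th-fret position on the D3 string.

22

Fret 10 on D3 is MIDI 50 + 10 = 60 (C4). On the D2 string (open MIDI 38), that pitch is 60 − 38 = fret 22.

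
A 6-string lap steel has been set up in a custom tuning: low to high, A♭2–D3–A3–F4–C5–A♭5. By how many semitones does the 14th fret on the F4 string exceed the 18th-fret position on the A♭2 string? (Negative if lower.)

17 semitones

F4 at fret 14 → G5 (MIDI 79); A♭2 at fret 18 → D4 (MIDI 62).
79 − 62 = 17, so the two pitches are 17 semitones apart.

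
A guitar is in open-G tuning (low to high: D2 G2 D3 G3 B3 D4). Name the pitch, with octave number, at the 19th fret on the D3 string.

A4

D3 is MIDI 50. Adding 19 gives 69, which is A4.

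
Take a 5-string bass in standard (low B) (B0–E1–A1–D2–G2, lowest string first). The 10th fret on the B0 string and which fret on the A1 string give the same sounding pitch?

B0 at fret 10 is B0 + 10 semitones = A1.
The open A1 string is 10 semitones above the open B0, so the same pitch on the A1 string lies at fret 10 − 10 = 0.

0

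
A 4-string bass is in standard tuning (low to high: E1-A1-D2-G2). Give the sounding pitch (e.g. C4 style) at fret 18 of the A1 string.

D♯3

Each fret is one semitone, so A1 + 18 = D♯3.
(Equivalently spelled E♭3.)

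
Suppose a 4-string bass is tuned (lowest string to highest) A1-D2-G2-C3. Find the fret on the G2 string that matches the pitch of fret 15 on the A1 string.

5

A1 at fret 15 is A1 + 15 semitones = C3.
The open G2 string is 10 semitones above the open A1, so the same pitch on the G2 string lies at fret 15 − 10 = 5.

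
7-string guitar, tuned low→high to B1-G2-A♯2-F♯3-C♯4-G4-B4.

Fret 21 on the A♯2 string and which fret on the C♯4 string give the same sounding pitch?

Fret 21 on A♯2 is MIDI 46 + 21 = 67 (G4). On the C♯4 string (open MIDI 61), that pitch is 67 − 61 = fret 6.

6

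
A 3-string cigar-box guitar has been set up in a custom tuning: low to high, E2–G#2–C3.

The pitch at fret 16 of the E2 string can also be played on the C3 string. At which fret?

8

E2 at fret 16 is E2 + 16 semitones = G#3.
The open C3 string is 8 semitones above the open E2, so the same pitch on the C3 string lies at fret 16 − 8 = 8.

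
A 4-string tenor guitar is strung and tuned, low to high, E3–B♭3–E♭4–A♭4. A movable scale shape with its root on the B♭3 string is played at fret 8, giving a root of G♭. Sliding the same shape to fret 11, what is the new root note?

Moving from fret 8 to fret 11 shifts the root by 3 semitones.
G♭ up 3 semitones is A.

A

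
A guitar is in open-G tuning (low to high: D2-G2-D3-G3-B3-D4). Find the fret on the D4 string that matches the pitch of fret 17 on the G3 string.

10

Fret 17 on G3 is MIDI 55 + 17 = 72 (C5). On the D4 string (open MIDI 62), that pitch is 72 − 62 = fret 10.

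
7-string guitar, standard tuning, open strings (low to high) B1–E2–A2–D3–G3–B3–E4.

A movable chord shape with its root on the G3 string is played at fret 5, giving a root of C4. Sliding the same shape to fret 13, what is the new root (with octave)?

Moving from fret 5 to fret 13 shifts the root by 8 semitones.
C4 up 8 semitones is G#4.

G#4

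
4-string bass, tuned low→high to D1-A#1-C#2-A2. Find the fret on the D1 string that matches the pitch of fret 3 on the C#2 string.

C#2 at fret 3 is C#2 + 3 semitones = E2.
The open D1 string is 11 semitones below the open C#2, so the same pitch on the D1 string lies at fret 3 + 11 = 14.

14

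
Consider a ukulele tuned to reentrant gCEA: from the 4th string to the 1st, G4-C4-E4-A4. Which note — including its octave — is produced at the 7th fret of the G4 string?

D5

G4 is MIDI 67. Adding 7 gives 74, which is D5.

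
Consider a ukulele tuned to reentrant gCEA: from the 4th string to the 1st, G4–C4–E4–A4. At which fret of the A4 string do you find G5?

G5 is 10 semitones above the open A4 (A–A#–B–C–…–F–F#–G), so it sits at fret 10.

10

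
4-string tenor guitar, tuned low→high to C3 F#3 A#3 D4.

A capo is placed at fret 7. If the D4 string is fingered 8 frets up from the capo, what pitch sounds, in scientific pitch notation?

The capo raises the open D4 by 7 semitones to A4; fretting 8 more gives D4 + 7 + 8 = D4 + 15 semitones = F5.

F5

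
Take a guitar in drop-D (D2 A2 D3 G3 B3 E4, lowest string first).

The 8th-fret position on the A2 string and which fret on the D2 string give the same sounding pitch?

Fret 8 on A2 is MIDI 45 + 8 = 53 (F3). On the D2 string (open MIDI 38), that pitch is 53 − 38 = fret 15.

15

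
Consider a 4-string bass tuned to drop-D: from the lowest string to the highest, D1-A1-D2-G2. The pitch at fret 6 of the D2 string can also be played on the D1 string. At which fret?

D2 at fret 6 is D2 + 6 semitones = G♯2.
The open D1 string is 12 semitones below the open D2, so the same pitch on the D1 string lies at fret 6 + 12 = 18.

18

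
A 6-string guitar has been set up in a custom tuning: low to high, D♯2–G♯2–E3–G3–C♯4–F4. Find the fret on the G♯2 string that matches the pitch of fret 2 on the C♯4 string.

C♯4 at fret 2 is C♯4 + 2 semitones = D♯4.
The open G♯2 string is 17 semitones below the open C♯4, so the same pitch on the G♯2 string lies at fret 2 + 17 = 19.

19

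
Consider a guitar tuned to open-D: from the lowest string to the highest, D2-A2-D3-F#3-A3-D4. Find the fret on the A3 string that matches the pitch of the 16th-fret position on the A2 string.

4

A2 at fret 16 is A2 + 16 semitones = C#4.
The open A3 string is 12 semitones above the open A2, so the same pitch on the A3 string lies at fret 16 − 12 = 4.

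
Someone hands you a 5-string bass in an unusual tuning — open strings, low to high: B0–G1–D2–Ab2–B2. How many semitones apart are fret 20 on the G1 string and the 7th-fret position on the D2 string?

6 semitones

G1 at fret 20 → Eb3 (MIDI 51); D2 at fret 7 → A2 (MIDI 45).
51 − 45 = 6, so the two pitches are 6 semitones apart, with Eb3 the higher.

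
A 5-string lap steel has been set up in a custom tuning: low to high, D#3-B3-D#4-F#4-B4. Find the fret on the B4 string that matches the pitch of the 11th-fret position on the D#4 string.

3

Fret 11 on D#4 is MIDI 63 + 11 = 74 (D5). On the B4 string (open MIDI 71), that pitch is 74 − 71 = fret 3.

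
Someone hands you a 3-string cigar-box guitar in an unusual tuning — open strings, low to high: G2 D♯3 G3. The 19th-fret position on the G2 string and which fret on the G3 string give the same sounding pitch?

G2 at fret 19 is G2 + 19 semitones = D4.
The open G3 string is 12 semitones above the open G2, so the same pitch on the G3 string lies at fret 19 − 12 = 7.

7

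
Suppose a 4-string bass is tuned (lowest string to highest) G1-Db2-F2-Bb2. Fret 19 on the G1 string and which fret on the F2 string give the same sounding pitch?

Fret 19 on G1 is MIDI 31 + 19 = 50 (D3). On the F2 string (open MIDI 41), that pitch is 50 − 41 = fret 9.

9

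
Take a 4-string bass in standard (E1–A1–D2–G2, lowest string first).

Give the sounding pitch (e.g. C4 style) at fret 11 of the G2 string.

Each fret is one semitone, so G2 + 11 = F♯3.
(Equivalently spelled G♭3.)

F♯3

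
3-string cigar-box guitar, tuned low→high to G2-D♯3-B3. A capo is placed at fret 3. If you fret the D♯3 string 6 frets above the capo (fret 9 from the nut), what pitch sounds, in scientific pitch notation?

The capo raises the open D♯3 by 3 semitones to F♯3; fretting 6 more gives D♯3 + 3 + 6 = D♯3 + 9 semitones = C4.

C4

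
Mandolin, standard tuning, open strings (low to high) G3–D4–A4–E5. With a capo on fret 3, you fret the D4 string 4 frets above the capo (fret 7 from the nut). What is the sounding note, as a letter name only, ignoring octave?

The capo raises the open D4 by 3 semitones to F4; fretting 4 more gives D4 + 3 + 4 = D4 + 7 semitones, landing on A.

A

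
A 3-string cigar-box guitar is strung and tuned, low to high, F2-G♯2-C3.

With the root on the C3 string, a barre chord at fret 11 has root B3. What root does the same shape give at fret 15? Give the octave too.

Moving from fret 11 to fret 15 shifts the root by 4 semitones.
B3 up 4 semitones is D♯4.

D♯4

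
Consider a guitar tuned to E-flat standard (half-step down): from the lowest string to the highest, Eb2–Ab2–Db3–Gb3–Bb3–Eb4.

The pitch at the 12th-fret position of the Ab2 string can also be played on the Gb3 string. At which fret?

2

Ab2 at fret 12 is Ab2 + 12 semitones = Ab3.
The open Gb3 string is 10 semitones above the open Ab2, so the same pitch on the Gb3 string lies at fret 12 − 10 = 2.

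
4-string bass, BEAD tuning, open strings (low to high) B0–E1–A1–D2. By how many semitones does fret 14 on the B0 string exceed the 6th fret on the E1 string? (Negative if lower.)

B0 at fret 14 → C#2 (MIDI 37); E1 at fret 6 → A#1 (MIDI 34).
37 − 34 = 3, so the two pitches are 3 semitones apart.

3 semitones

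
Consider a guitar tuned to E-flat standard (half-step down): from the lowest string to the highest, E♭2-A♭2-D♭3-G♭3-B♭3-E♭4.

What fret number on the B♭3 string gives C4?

2

C4 is 2 semitones above the open B♭3 (Bb–B–C), so it sits at fret 2.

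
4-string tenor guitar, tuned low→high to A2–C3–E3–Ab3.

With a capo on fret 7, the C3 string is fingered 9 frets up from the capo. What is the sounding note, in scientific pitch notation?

The capo raises the open C3 by 7 semitones to G3; fretting 9 more gives C3 + 7 + 9 = C3 + 16 semitones = E4.

E4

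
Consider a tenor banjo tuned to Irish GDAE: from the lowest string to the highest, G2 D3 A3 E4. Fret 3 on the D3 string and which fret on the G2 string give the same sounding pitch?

Fret 3 on D3 is MIDI 50 + 3 = 53 (F3). On the G2 string (open MIDI 43), that pitch is 53 − 43 = fret 10.

10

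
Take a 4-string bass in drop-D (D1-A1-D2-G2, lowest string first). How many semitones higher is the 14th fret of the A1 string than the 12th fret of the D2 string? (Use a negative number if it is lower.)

A1 at fret 14 → B2 (MIDI 47); D2 at fret 12 → D3 (MIDI 50).
47 − 50 = -3, so the two pitches are 3 semitones apart.

-3 semitones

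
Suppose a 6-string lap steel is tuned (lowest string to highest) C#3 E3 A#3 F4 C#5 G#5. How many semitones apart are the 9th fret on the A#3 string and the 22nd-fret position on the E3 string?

A#3 at fret 9 → G4 (MIDI 67); E3 at fret 22 → D5 (MIDI 74).
67 − 74 = -7, so the two pitches are 7 semitones apart, with D5 the higher.

7 semitones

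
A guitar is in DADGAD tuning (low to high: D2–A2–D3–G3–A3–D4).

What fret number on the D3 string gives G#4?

G#4 is 18 semitones above the open D3 (D–D#–E–F–…–F#–G–G#), so it sits at fret 18.

18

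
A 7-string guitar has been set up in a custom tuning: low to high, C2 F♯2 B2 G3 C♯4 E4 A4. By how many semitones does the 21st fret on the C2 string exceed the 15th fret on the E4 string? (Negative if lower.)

C2 at fret 21 → A3 (MIDI 57); E4 at fret 15 → G5 (MIDI 79).
57 − 79 = -22, so the two pitches are 22 semitones apart.

-22 semitones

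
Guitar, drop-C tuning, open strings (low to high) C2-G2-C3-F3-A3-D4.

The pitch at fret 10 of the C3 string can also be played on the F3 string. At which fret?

C3 at fret 10 is C3 + 10 semitones = A#3.
The open F3 string is 5 semitones above the open C3, so the same pitch on the F3 string lies at fret 10 − 5 = 5.

5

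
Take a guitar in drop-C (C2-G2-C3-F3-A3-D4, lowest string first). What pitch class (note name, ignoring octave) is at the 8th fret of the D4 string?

Each fret is one semitone, so D4 + 8 = A♯.

A♯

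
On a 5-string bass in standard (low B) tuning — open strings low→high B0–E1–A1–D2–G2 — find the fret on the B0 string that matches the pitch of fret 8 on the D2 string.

Fret 8 on D2 is MIDI 38 + 8 = 46 (A#2). On the B0 string (open MIDI 23), that pitch is 46 − 23 = fret 23.

23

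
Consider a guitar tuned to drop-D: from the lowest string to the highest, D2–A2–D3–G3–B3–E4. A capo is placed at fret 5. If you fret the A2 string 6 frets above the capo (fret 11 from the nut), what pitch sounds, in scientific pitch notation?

The capo raises the open A2 by 5 semitones to D3; fretting 6 more gives A2 + 5 + 6 = A2 + 11 semitones = G#3.

G#3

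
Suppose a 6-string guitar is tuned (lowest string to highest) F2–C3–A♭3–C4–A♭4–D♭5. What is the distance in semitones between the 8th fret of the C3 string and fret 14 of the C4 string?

C3 at fret 8 → A♭3 (MIDI 56); C4 at fret 14 → D5 (MIDI 74).
56 − 74 = -18, so the two pitches are 18 semitones apart, with D5 the higher.

18 semitones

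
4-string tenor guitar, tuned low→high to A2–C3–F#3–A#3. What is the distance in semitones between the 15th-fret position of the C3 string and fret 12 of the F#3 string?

C3 at fret 15 → D#4 (MIDI 63); F#3 at fret 12 → F#4 (MIDI 66).
63 − 66 = -3, so the two pitches are 3 semitones apart, with F#4 the higher.

3 semitones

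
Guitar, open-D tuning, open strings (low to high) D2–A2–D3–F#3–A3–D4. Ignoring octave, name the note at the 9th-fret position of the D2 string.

The open D2 string plus 9 semitones: D–D#–E–F–F#–G–G#–A–A#–B.

B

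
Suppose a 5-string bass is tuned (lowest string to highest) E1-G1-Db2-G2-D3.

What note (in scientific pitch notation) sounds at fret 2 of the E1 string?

Each fret is one semitone, so E1 + 2 = Gb1.

Gb1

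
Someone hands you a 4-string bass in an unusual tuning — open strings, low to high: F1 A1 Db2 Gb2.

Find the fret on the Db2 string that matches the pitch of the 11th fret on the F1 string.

Fret 11 on F1 is MIDI 29 + 11 = 40 (E2). On the Db2 string (open MIDI 37), that pitch is 40 − 37 = fret 3.

3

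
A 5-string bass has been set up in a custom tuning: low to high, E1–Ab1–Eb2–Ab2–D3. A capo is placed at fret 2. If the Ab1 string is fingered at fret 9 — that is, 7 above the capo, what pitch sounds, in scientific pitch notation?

F2

The capo raises the open Ab1 by 2 semitones to Bb1; fretting 7 more gives Ab1 + 2 + 7 = Ab1 + 9 semitones = F2.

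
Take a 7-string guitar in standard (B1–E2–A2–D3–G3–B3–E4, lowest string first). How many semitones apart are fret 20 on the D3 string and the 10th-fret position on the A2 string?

D3 at fret 20 → A#4 (MIDI 70); A2 at fret 10 → G3 (MIDI 55).
70 − 55 = 15, so the two pitches are 15 semitones apart, with A#4 the higher.

15 semitones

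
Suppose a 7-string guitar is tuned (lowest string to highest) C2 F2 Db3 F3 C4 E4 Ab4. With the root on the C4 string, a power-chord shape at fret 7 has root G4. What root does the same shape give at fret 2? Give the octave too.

D4

Moving from fret 7 to fret 2 shifts the root by -5 semitones.
G4 down 5 semitones is D4.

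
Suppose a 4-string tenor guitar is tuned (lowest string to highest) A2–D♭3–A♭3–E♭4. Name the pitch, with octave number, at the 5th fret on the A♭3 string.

D♭4

A♭3 is MIDI 56. Adding 5 gives 61, which is D♭4.
(Equivalently spelled C♯4.)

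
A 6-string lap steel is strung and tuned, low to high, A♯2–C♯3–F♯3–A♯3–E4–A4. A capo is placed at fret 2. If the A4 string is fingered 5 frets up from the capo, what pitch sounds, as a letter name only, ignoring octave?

The capo raises the open A4 by 2 semitones to B4; fretting 5 more gives A4 + 2 + 5 = A4 + 7 semitones, landing on E.

E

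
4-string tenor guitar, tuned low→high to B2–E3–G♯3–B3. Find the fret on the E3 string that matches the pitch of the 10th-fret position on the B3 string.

Fret 10 on B3 is MIDI 59 + 10 = 69 (A4). On the E3 string (open MIDI 52), that pitch is 69 − 52 = fret 17.

17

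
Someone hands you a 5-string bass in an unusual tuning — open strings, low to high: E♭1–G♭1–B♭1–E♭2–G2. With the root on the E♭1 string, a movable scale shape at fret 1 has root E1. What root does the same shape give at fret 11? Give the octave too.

Moving from fret 1 to fret 11 shifts the root by 10 semitones.
E1 up 10 semitones is D2.

D2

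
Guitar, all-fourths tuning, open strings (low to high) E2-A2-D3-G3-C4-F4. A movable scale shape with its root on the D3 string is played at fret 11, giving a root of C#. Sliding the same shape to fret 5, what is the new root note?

G

Moving from fret 11 to fret 5 shifts the root by -6 semitones.
C# down 6 semitones is G.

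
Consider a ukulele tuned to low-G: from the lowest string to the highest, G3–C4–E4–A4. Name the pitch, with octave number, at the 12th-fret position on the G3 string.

G4

The open G3 string plus 12 semitones: G–G#–A–A#–…–F–F#–G.
The walk passes from B into C once, so the octave number goes from 3 to 4.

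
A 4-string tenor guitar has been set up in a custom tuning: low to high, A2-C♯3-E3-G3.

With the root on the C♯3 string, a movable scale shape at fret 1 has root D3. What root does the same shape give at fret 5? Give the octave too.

Moving from fret 1 to fret 5 shifts the root by 4 semitones.
D3 up 4 semitones is F♯3.

F♯3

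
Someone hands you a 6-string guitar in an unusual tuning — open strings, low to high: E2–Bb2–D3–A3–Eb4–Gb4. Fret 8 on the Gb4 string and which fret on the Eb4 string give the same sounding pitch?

11

Gb4 at fret 8 is Gb4 + 8 semitones = D5.
The open Eb4 string is 3 semitones below the open Gb4, so the same pitch on the Eb4 string lies at fret 8 + 3 = 11.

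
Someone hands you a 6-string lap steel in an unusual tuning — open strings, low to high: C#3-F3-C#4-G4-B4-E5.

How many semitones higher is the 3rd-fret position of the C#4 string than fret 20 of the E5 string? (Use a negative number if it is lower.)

-32 semitones

C#4 at fret 3 → E4 (MIDI 64); E5 at fret 20 → C7 (MIDI 96).
64 − 96 = -32, so the two pitches are 32 semitones apart.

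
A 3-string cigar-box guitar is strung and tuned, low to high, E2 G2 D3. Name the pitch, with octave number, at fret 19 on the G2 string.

The open G2 string plus 19 semitones: G–Ab–A–Bb–…–C–Db–D.
The walk passes from B into C 2 times, so the octave number goes from 2 to 4.

D4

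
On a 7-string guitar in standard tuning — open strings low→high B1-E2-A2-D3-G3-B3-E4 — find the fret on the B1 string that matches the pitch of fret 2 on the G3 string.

G3 at fret 2 is G3 + 2 semitones = A3.
The open B1 string is 20 semitones below the open G3, so the same pitch on the B1 string lies at fret 2 + 20 = 22.

22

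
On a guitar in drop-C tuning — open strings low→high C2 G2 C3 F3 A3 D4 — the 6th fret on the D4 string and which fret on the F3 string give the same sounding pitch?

D4 at fret 6 is D4 + 6 semitones = G#4.
The open F3 string is 9 semitones below the open D4, so the same pitch on the F3 string lies at fret 6 + 9 = 15.

15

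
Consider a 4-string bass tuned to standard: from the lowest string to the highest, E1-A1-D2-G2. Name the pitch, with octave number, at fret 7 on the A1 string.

E2

The open A1 string plus 7 semitones: A–A#–B–C–C#–D–D#–E.
The walk passes from B into C once, so the octave number goes from 1 to 2.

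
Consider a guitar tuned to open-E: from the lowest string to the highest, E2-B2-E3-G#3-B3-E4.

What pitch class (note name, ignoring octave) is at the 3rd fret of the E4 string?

G

Each fret is one semitone, so E4 + 3 = G.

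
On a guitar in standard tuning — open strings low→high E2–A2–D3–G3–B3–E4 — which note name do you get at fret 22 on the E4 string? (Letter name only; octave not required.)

The open E4 string plus 22 semitones: E–F–F#–G–…–C–C#–D.

D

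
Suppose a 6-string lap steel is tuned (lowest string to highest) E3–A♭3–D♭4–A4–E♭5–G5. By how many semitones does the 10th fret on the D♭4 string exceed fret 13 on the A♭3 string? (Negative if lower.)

D♭4 at fret 10 → B4 (MIDI 71); A♭3 at fret 13 → A4 (MIDI 69).
71 − 69 = 2, so the two pitches are 2 semitones apart.

2 semitones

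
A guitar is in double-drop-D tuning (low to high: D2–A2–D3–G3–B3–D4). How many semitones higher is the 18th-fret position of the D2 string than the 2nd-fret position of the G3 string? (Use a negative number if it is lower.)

-1 semitone

D2 at fret 18 → G#3 (MIDI 56); G3 at fret 2 → A3 (MIDI 57).
56 − 57 = -1, so the two pitches are 1 semitone apart.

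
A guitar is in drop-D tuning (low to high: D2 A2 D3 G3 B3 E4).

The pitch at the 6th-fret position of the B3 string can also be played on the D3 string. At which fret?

15

B3 at fret 6 is B3 + 6 semitones = F4.
The open D3 string is 9 semitones below the open B3, so the same pitch on the D3 string lies at fret 6 + 9 = 15.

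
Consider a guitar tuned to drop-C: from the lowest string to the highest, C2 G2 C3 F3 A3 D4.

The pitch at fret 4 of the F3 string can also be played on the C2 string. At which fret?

21

F3 at fret 4 is F3 + 4 semitones = A3.
The open C2 string is 17 semitones below the open F3, so the same pitch on the C2 string lies at fret 4 + 17 = 21.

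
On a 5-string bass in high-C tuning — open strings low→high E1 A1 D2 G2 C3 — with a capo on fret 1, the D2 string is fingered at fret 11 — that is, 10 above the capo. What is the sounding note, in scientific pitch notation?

The capo raises the open D2 by 1 semitone to D♯2; fretting 10 more gives D2 + 1 + 10 = D2 + 11 semitones = C♯3.

C♯3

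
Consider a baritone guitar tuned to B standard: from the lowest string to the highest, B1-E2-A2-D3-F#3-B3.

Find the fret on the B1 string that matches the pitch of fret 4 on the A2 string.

Fret 4 on A2 is MIDI 45 + 4 = 49 (C#3). On the B1 string (open MIDI 35), that pitch is 49 − 35 = fret 14.

14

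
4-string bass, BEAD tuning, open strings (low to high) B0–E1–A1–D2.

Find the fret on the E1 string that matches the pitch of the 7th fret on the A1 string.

12

A1 at fret 7 is A1 + 7 semitones = E2.
The open E1 string is 5 semitones below the open A1, so the same pitch on the E1 string lies at fret 7 + 5 = 12.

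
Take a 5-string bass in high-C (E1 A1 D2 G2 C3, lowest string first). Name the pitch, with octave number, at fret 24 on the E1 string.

E1 is MIDI 28. Adding 24 gives 52, which is E3.

E3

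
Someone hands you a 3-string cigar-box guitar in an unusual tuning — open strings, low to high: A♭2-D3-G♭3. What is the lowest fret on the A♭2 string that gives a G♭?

10

From A♭2, count semitones up the chromatic scale until reaching G♭: Ab–A–Bb–B–…–E–F–Gb — 10 steps.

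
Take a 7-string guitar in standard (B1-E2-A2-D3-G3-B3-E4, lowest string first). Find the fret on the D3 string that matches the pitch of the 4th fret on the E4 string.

Fret 4 on E4 is MIDI 64 + 4 = 68 (G♯4). On the D3 string (open MIDI 50), that pitch is 68 − 50 = fret 18.

18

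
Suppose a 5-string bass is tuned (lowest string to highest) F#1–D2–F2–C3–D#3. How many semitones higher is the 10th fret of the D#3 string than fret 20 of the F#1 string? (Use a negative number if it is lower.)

11 semitones

D#3 at fret 10 → C#4 (MIDI 61); F#1 at fret 20 → D3 (MIDI 50).
61 − 50 = 11, so the two pitches are 11 semitones apart.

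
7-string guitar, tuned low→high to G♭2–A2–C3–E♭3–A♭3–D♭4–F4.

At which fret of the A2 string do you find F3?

8

F3 is 8 semitones above the open A2 (A–Bb–B–C–Db–D–Eb–E–F), so it sits at fret 8.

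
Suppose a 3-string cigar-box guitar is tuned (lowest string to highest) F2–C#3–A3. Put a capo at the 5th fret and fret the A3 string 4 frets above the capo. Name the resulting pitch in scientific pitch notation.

The capo raises the open A3 by 5 semitones to D4; fretting 4 more gives A3 + 5 + 4 = A3 + 9 semitones = F#4.

F#4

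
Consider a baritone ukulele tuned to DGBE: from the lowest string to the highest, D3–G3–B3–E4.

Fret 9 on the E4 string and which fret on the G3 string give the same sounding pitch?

E4 at fret 9 is E4 + 9 semitones = C#5.
The open G3 string is 9 semitones below the open E4, so the same pitch on the G3 string lies at fret 9 + 9 = 18.

18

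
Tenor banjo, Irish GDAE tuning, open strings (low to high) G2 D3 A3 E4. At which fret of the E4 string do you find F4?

F4 is 1 semitone above the open E4 (E–F), so it sits at fret 1.

1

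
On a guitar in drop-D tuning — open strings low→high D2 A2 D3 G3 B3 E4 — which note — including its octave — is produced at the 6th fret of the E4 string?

A#4

The open E4 string plus 6 semitones: E–F–F#–G–G#–A–A#.
No B→C boundary is crossed, so the octave stays at 4.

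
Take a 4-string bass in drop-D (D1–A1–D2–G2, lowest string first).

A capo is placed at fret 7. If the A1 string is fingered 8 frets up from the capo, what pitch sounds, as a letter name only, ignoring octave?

The capo raises the open A1 by 7 semitones to E2; fretting 8 more gives A1 + 7 + 8 = A1 + 15 semitones, landing on C.

C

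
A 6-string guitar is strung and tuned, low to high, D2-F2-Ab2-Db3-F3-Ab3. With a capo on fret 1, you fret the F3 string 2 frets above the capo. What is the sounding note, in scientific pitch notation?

The capo raises the open F3 by 1 semitone to Gb3; fretting 2 more gives F3 + 1 + 2 = F3 + 3 semitones = Ab3.
(Also written G#.)

Ab3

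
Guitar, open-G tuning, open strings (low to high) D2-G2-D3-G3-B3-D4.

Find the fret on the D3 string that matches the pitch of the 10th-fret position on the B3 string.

Fret 10 on B3 is MIDI 59 + 10 = 69 (A4). On the D3 string (open MIDI 50), that pitch is 69 − 50 = fret 19.

19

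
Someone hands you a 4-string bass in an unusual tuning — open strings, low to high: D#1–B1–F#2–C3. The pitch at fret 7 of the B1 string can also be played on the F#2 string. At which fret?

0

Fret 7 on B1 is MIDI 35 + 7 = 42 (F#2). On the F#2 string (open MIDI 42), that pitch is 42 − 42 = fret 0.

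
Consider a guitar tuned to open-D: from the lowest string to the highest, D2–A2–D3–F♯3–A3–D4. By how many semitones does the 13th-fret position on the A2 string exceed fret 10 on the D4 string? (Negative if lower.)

-14 semitones

A2 at fret 13 → A♯3 (MIDI 58); D4 at fret 10 → C5 (MIDI 72).
58 − 72 = -14, so the two pitches are 14 semitones apart.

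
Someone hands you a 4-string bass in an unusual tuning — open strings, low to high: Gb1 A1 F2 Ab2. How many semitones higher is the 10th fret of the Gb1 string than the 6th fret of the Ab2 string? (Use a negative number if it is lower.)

Gb1 at fret 10 → E2 (MIDI 40); Ab2 at fret 6 → D3 (MIDI 50).
40 − 50 = -10, so the two pitches are 10 semitones apart.

-10 semitones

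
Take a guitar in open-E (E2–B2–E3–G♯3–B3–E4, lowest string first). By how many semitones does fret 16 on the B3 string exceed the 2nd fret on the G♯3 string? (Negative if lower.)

17 semitones

B3 at fret 16 → D♯5 (MIDI 75); G♯3 at fret 2 → A♯3 (MIDI 58).
75 − 58 = 17, so the two pitches are 17 semitones apart.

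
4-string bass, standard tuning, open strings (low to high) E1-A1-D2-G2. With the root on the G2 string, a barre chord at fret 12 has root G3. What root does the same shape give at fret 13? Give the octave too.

Moving from fret 12 to fret 13 shifts the root by 1 semitone.
G3 up 1 semitone is G♯3.

G♯3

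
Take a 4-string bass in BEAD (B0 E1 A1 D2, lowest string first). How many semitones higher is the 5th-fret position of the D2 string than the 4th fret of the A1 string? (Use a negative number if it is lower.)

D2 at fret 5 → G2 (MIDI 43); A1 at fret 4 → C♯2 (MIDI 37).
43 − 37 = 6, so the two pitches are 6 semitones apart.

6 semitones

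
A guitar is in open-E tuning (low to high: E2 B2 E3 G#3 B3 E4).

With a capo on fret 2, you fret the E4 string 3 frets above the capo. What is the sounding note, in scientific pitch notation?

The capo raises the open E4 by 2 semitones to F#4; fretting 3 more gives E4 + 2 + 3 = E4 + 5 semitones = A4.

A4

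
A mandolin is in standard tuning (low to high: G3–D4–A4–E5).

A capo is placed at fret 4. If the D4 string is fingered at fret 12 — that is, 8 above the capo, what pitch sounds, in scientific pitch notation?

The capo raises the open D4 by 4 semitones to F#4; fretting 8 more gives D4 + 4 + 8 = D4 + 12 semitones = D5.

D5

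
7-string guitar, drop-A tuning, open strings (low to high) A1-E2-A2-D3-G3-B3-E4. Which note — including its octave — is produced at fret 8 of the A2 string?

Each fret is one semitone, so A2 + 8 = F3.

F3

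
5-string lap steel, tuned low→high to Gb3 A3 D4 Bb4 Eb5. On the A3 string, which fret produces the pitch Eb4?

6

Eb4 is 6 semitones above the open A3 (A–Bb–B–C–Db–D–Eb), so it sits at fret 6.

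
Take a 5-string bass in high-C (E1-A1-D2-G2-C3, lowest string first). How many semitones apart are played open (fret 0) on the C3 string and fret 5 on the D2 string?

5 semitones

C3 at fret 0 → C3 (MIDI 48); D2 at fret 5 → G2 (MIDI 43).
48 − 43 = 5, so the two pitches are 5 semitones apart, with C3 the higher.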